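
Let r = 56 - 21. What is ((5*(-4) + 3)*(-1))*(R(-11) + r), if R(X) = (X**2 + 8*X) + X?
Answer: 969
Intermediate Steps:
R(X) = X**2 + 9*X
r = 35
((5*(-4) + 3)*(-1))*(R(-11) + r) = ((5*(-4) + 3)*(-1))*(-11*(9 - 11) + 35) = ((-20 + 3)*(-1))*(-11*(-2) + 35) = (-17*(-1))*(22 + 35) = 17*57 = 969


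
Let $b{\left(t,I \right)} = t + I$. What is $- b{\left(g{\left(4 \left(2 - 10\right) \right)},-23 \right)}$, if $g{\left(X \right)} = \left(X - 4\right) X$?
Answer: $-1129$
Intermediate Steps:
$g{\left(X \right)} = X \left(-4 + X\right)$ ($g{\left(X \right)} = \left(-4 + X\right) X = X \left(-4 + X\right)$)
$b{\left(t,I \right)} = I + t$
$- b{\left(g{\left(4 \left(2 - 10\right) \right)},-23 \right)} = - (-23 + 4 \left(2 - 10\right) \left(-4 + 4 \left(2 - 10\right)\right)) = - (-23 + 4 \left(-8\right) \left(-4 + 4 \left(-8\right)\right)) = - (-23 - 32 \left(-4 - 32\right)) = - (-23 - -1152) = - (-23 + 1152) = \left(-1\right) 1129 = -1129$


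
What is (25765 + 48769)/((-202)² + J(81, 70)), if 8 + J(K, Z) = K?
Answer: 74534/40877 ≈ 1.8234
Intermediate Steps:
J(K, Z) = -8 + K
(25765 + 48769)/((-202)² + J(81, 70)) = (25765 + 48769)/((-202)² + (-8 + 81)) = 74534/(40804 + 73) = 74534/40877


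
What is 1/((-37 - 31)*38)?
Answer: -1/2584 ≈ -0.00038700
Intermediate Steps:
1/((-37 - 31)*38) = 1/(-68*38) = 1/(-2584) = -1/2584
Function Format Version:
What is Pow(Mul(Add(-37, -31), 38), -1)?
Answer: Rational(-1, 2584) ≈ -0.00038700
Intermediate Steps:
Pow(Mul(Add(-37, -31), 38), -1) = Pow(Mul(-68, 38), -1) = Pow(-2584, -1) = Rational(-1, 2584)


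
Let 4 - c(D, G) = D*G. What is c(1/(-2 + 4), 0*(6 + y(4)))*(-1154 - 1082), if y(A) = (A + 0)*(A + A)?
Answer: -8944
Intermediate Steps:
y(A) = 2*A**2 (y(A) = A*(2*A) = 2*A**2)
c(D, G) = 4 - D*G
c(1/(-2 + 4), 0*(6 + y(4)))*(-1154 - 1082) = (4 - 0*(6 + 2*4**2)/(-2 + 4))*(-1154 - 1082) = (4 - 1*0*(6 + 2*16)/2)*(-2236) = (4 - 1*1/2*0*(6 + 32))*(-2236) = (4 - 1*1/2*0*38)*(-2236) = (4 - 1*1/2*0)*(-2236) = (4 + 0)*(-2236) = 4*(-2236) = -8944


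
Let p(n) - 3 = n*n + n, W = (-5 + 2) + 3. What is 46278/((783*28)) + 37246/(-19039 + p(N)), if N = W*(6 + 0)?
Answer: 148997/966077 ≈ 0.15423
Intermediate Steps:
W = 0 (W = -3 + 3 = 0)
N = 0 (N = 0*(6 + 0) = 0*6 = 0)
p(n) = 3 + n + n² (p(n) = 3 + (n*n + n) = 3 + (n² + n) = 3 + (n + n²) = 3 + n + n²)
46278/((783*28)) + 37246/(-19039 + p(N)) = 46278/((783*28)) + 37246/(-19039 + (3 + 0 + 0²)) = 46278/21924 + 37246/(-19039 + (3 + 0 + 0)) = 46278*(1/21924) + 37246/(-19039 + 3) = 857/406 + 37246/(-19036) = 857/406 + 37246*(-1/19036) = 857/406 - 18623/9518 = 148997/966077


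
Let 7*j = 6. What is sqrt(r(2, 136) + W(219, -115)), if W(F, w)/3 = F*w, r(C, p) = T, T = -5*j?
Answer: I*sqrt(3702405)/7 ≈ 274.88*I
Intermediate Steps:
j = 6/7 (j = (1/7)*6 = 6/7 ≈ 0.85714)
T = -30/7 (T = -5*6/7 = -30/7 ≈ -4.2857)
r(C, p) = -30/7
W(F, w) = 3*F*w (W(F, w) = 3*(F*w) = 3*F*w)
sqrt(r(2, 136) + W(219, -115)) = sqrt(-30/7 + 3*219*(-115)) = sqrt(-30/7 - 75555) = sqrt(-528915/7) = I*sqrt(3702405)/7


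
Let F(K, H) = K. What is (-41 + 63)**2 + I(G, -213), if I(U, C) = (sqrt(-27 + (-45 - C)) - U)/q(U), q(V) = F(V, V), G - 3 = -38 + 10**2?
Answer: 483 + sqrt(141)/65 ≈ 483.18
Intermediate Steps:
G = 65 (G = 3 + (-38 + 10**2) = 3 + (-38 + 100) = 3 + 62 = 65)
q(V) = V
I(U, C) = (sqrt(-72 - C) - U)/U (I(U, C) = (sqrt(-27 + (-45 - C)) - U)/U = (sqrt(-72 - C) - U)/U)
(-41 + 63)**2 + I(G, -213) = (-41 + 63)**2 + (sqrt(-72 - 1*(-213)) - 1*65)/65 = 22**2 + (sqrt(-72 + 213) - 65)/65 = 484 + (sqrt(141) - 65)/65 = 484 + (-65 + sqrt(141))/65 = 484 + (-1 + sqrt(141)/65) = 483 + sqrt(141)/65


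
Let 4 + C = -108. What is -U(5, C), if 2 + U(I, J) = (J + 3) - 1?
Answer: 112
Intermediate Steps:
C = -112 (C = -4 - 108 = -112)
U(I, J) = J (U(I, J) = -2 + ((J + 3) - 1) = -2 + ((3 + J) - 1) = -2 + (2 + J) = J)
-U(5, C) = -1*(-112) = 112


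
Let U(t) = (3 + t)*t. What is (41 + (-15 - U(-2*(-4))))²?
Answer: 3844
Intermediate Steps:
U(t) = t*(3 + t)
(41 + (-15 - U(-2*(-4))))² = (41 + (-15 - (-2*(-4))*(3 - 2*(-4))))² = (41 + (-15 - 8*(3 + 8)))² = (41 + (-15 - 8*11))² = (41 + (-15 - 1*88))² = (41 + (-15 - 88))² = (41 - 103)² = (-62)² = 3844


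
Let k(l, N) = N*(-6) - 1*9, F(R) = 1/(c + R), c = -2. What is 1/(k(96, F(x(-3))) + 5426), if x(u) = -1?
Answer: 1/5419 ≈ 0.00018454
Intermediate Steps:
F(R) = 1/(-2 + R)
k(l, N) = -9 - 6*N (k(l, N) = -6*N - 9 = -9 - 6*N)
1/(k(96, F(x(-3))) + 5426) = 1/((-9 - 6/(-2 - 1)) + 5426) = 1/((-9 - 6/(-3)) + 5426) = 1/((-9 - 6*(-1/3)) + 5426) = 1/((-9 + 2) + 5426) = 1/(-7 + 5426) = 1/5419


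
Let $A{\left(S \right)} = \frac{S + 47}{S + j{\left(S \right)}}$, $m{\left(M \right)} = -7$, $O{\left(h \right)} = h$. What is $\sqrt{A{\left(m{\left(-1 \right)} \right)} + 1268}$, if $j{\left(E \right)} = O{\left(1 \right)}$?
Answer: $\frac{2 \sqrt{2838}}{3} \approx 35.515$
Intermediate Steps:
$j{\left(E \right)} = 1$
$A{\left(S \right)} = \frac{47 + S}{1 + S}$ ($A{\left(S \right)} = \frac{S + 47}{S + 1} = \frac{47 + S}{1 + S}$)
$\sqrt{A{\left(m{\left(-1 \right)} \right)} + 1268} = \sqrt{\frac{47 - 7}{1 - 7} + 1268} = \sqrt{\frac{1}{-6} \cdot 40 + 1268} = \sqrt{\left(- \frac{1}{6}\right) 40 + 1268} = \sqrt{- \frac{20}{3} + 1268} = \sqrt{\frac{3784}{3}} = \frac{2 \sqrt{2838}}{3}$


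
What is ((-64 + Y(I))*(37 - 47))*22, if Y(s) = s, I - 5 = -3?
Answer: 13640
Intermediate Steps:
I = 2 (I = 5 - 3 = 2)
((-64 + Y(I))*(37 - 47))*22 = ((-64 + 2)*(37 - 47))*22 = -62*(-10)*22 = 620*22 = 13640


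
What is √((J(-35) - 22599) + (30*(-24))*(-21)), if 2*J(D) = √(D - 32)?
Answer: √(-29916 + 2*I*√67)/2 ≈ 0.023662 + 86.481*I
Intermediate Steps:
J(D) = √(-32 + D)/2 (J(D) = √(D - 32)/2 = √(-32 + D)/2)
√((J(-35) - 22599) + (30*(-24))*(-21)) = √((√(-32 - 35)/2 - 22599) + (30*(-24))*(-21)) = √((√(-67)/2 - 22599) - 720*(-21)) = √(((I*√67)/2 - 22599) + 15120) = √((I*√67/2 - 22599) + 15120) = √((-22599 + I*√67/2) + 15120) = √(-7479 + I*√67/2)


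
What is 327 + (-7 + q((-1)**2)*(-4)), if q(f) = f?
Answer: 316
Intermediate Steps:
327 + (-7 + q((-1)**2)*(-4)) = 327 + (-7 + (-1)**2*(-4)) = 327 + (-7 + 1*(-4)) = 327 + (-7 - 4) = 327 - 11 = 316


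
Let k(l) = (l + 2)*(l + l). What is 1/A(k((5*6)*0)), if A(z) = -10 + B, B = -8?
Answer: -1/18 ≈ -0.055556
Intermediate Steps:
k(l) = 2*l*(2 + l) (k(l) = (2 + l)*(2*l) = 2*l*(2 + l))
A(z) = -18 (A(z) = -10 - 8 = -18)
1/A(k((5*6)*0)) = 1/(-18) = -1/18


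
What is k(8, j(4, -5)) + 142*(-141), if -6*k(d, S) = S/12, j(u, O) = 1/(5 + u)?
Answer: -12974257/648 ≈ -20022.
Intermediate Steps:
k(d, S) = -S/72 (k(d, S) = -S/(6*12) = -S/72)
k(8, j(4, -5)) + 142*(-141) = -1/(72*(5 + 4)) + 142*(-141) = -1/72/9 - 20022 = -1/72*⅑ - 20022 = -1/648 - 20022 = -12974257/648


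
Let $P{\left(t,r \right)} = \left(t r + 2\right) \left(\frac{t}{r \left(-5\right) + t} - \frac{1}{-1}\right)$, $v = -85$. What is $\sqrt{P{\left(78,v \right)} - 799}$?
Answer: $\frac{i \sqrt{2139140795}}{503} \approx 91.95 i$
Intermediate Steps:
$P{\left(t,r \right)} = \left(1 + \frac{t}{t - 5 r}\right) \left(2 + r t\right)$ ($P{\left(t,r \right)} = \left(r t + 2\right) \left(\frac{t}{- 5 r + t} - -1\right) = \left(2 + r t\right) \left(\frac{t}{t - 5 r} + 1\right) = \left(2 + r t\right) \left(1 + \frac{t}{t - 5 r}\right) = \left(1 + \frac{t}{t - 5 r}\right) \left(2 + r t\right)$)
$\sqrt{P{\left(78,v \right)} - 799} = \sqrt{\frac{\left(-4\right) 78 + 10 \left(-85\right) - - 170 \cdot 78^{2} + 5 \cdot 78 \left(-85\right)^{2}}{\left(-1\right) 78 + 5 \left(-85\right)} - 799} = \sqrt{\frac{-312 - 850 - \left(-170\right) 6084 + 5 \cdot 78 \cdot 7225}{-78 - 425} - 799} = \sqrt{\frac{-312 - 850 + 1034280 + 2817750}{-503} - 799} = \sqrt{\left(- \frac{1}{503}\right) 3850868 - 799} = \sqrt{- \frac{3850868}{503} - 799} = \sqrt{- \frac{4252765}{503}} = \frac{i \sqrt{2139140795}}{503}$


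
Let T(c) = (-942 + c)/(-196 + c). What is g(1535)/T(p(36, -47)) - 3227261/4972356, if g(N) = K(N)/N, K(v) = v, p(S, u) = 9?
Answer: -693734647/1546402716 ≈ -0.44861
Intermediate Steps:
T(c) = (-942 + c)/(-196 + c)
g(N) = 1 (g(N) = N/N = 1)
g(1535)/T(p(36, -47)) - 3227261/4972356 = 1/((-942 + 9)/(-196 + 9)) - 3227261/4972356 = 1/(-933/(-187)) - 3227261*1/4972356 = 1/(-1/187*(-933)) - 3227261/4972356 = 1/(933/187) - 3227261/4972356 = 1*(187/933) - 3227261/4972356 = 187/933 - 3227261/4972356 = -693734647/1546402716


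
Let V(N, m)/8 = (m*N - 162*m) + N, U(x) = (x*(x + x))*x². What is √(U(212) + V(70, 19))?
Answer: 4*√252494553 ≈ 63560.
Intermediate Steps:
U(x) = 2*x⁴ (U(x) = (x*(2*x))*x² = (2*x²)*x² = 2*x⁴)
V(N, m) = -1296*m + 8*N + 8*N*m (V(N, m) = 8*((m*N - 162*m) + N) = 8*((N*m - 162*m) + N) = 8*((-162*m + N*m) + N) = 8*(N - 162*m + N*m) = -1296*m + 8*N + 8*N*m)
√(U(212) + V(70, 19)) = √(2*212⁴ + (-1296*19 + 8*70 + 8*70*19)) = √(2*2019963136 + (-24624 + 560 + 10640)) = √(4039926272 - 13424) = √4039912848 = 4*√252494553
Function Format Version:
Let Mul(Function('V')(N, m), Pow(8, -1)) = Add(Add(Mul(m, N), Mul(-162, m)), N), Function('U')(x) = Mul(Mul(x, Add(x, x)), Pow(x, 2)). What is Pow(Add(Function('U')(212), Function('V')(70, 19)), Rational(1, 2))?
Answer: Mul(4, Pow(252494553, Rational(1, 2))) ≈ 63560.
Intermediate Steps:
Function('U')(x) = Mul(2, Pow(x, 4)) (Function('U')(x) = Mul(Mul(x, Mul(2, x)), Pow(x, 2)) = Mul(Mul(2, Pow(x, 2)), Pow(x, 2)) = Mul(2, Pow(x, 4)))
Function('V')(N, m) = Add(Mul(-1296, m), Mul(8, N), Mul(8, N, m)) (Function('V')(N, m) = Mul(8, Add(Add(Mul(m, N), Mul(-162, m)), N)) = Mul(8, Add(Add(Mul(N, m), Mul(-162, m)), N)) = Mul(8, Add(Add(Mul(-162, m), Mul(N, m)), N)) = Mul(8, Add(N, Mul(-162, m), Mul(N, m))) = Add(Mul(-1296, m), Mul(8, N), Mul(8, N, m)))
Pow(Add(Function('U')(212), Function('V')(70, 19)), Rational(1, 2)) = Pow(Add(Mul(2, Pow(212, 4)), Add(Mul(-1296, 19), Mul(8, 70), Mul(8, 70, 19))), Rational(1, 2)) = Pow(Add(Mul(2, 2019963136), Add(-24624, 560, 10640)), Rational(1, 2)) = Pow(Add(4039926272, -13424), Rational(1, 2)) = Pow(4039912848, Rational(1, 2)) = Mul(4, Pow(252494553, Rational(1, 2)))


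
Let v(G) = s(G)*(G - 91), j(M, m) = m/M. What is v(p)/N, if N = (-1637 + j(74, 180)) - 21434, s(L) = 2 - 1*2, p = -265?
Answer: 0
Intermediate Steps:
s(L) = 0 (s(L) = 2 - 2 = 0)
v(G) = 0 (v(G) = 0*(G - 91) = 0*(-91 + G) = 0)
N = -853537/37 (N = (-1637 + 180/74) - 21434 = (-1637 + 180*(1/74)) - 21434 = (-1637 + 90/37) - 21434 = -60479/37 - 21434 = -853537/37 ≈ -23069.)
v(p)/N = 0/(-853537/37) = 0*(-37/853537) = 0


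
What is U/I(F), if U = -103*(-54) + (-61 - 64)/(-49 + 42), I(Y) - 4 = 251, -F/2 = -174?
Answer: 39059/1785 ≈ 21.882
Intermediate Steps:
F = 348 (F = -2*(-174) = 348)
I(Y) = 255 (I(Y) = 4 + 251 = 255)
U = 39059/7 (U = 5562 - 125/(-7) = 5562 - 125*(-⅐) = 5562 + 125/7 = 39059/7 ≈ 5579.9)
U/I(F) = (39059/7)/255 = (39059/7)*(1/255) = 39059/1785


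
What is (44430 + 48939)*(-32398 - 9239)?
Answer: -3887605053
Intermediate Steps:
(44430 + 48939)*(-32398 - 9239) = 93369*(-41637) = -3887605053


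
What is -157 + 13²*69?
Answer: 11504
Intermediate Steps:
-157 + 13²*69 = -157 + 169*69 = -157 + 11661 = 11504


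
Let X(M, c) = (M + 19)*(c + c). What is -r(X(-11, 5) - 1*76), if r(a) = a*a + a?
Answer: -20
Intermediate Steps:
X(M, c) = 2*c*(19 + M) (X(M, c) = (19 + M)*(2*c) = 2*c*(19 + M))
r(a) = a + a² (r(a) = a² + a = a + a²)
-r(X(-11, 5) - 1*76) = -(2*5*(19 - 11) - 1*76)*(1 + (2*5*(19 - 11) - 1*76)) = -(2*5*8 - 76)*(1 + (2*5*8 - 76)) = -(80 - 76)*(1 + (80 - 76)) = -4*(1 + 4) = -4*5 = -1*20 = -20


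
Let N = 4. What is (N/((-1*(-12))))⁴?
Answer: 1/81 ≈ 0.012346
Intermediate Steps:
(N/((-1*(-12))))⁴ = (4/((-1*(-12))))⁴ = (4/12)⁴ = (4*(1/12))⁴ = (⅓)⁴ = 1/81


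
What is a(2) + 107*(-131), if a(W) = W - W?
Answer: -14017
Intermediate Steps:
a(W) = 0
a(2) + 107*(-131) = 0 + 107*(-131) = 0 - 14017 = -14017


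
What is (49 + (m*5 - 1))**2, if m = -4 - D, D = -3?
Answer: 1849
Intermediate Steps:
m = -1 (m = -4 - 1*(-3) = -4 + 3 = -1)
(49 + (m*5 - 1))**2 = (49 + (-1*5 - 1))**2 = (49 + (-5 - 1))**2 = (49 - 6)**2 = 43**2 = 1849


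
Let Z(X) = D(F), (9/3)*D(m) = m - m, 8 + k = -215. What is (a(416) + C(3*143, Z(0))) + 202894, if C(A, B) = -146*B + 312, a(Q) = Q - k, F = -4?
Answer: 203845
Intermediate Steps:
k = -223 (k = -8 - 215 = -223)
a(Q) = 223 + Q (a(Q) = Q - 1*(-223) = Q + 223 = 223 + Q)
D(m) = 0 (D(m) = (m - m)/3 = (⅓)*0 = 0)
Z(X) = 0
C(A, B) = 312 - 146*B
(a(416) + C(3*143, Z(0))) + 202894 = ((223 + 416) + (312 - 146*0)) + 202894 = (639 + (312 + 0)) + 202894 = (639 + 312) + 202894 = 951 + 202894 = 203845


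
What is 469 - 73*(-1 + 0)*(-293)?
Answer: -20920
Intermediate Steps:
469 - 73*(-1 + 0)*(-293) = 469 - 73*(-1)*(-293) = 469 + 73*(-293) = 469 - 21389 = -20920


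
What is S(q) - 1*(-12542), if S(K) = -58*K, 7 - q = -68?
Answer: 8192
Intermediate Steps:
q = 75 (q = 7 - 1*(-68) = 7 + 68 = 75)
S(q) - 1*(-12542) = -58*75 - 1*(-12542) = -4350 + 12542 = 8192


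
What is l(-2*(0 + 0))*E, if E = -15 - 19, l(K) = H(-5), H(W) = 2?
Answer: -68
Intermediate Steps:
l(K) = 2
E = -34
l(-2*(0 + 0))*E = 2*(-34) = -68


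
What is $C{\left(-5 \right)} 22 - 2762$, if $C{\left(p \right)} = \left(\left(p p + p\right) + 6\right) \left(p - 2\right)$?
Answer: $-6766$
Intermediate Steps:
$C{\left(p \right)} = \left(-2 + p\right) \left(6 + p + p^{2}\right)$ ($C{\left(p \right)} = \left(\left(p^{2} + p\right) + 6\right) \left(-2 + p\right) = \left(\left(p + p^{2}\right) + 6\right) \left(-2 + p\right) = \left(6 + p + p^{2}\right) \left(-2 + p\right) = \left(-2 + p\right) \left(6 + p + p^{2}\right)$)
$C{\left(-5 \right)} 22 - 2762 = \left(-12 + \left(-5\right)^{3} - \left(-5\right)^{2} + 4 \left(-5\right)\right) 22 - 2762 = \left(-12 - 125 - 25 - 20\right) 22 - 2762 = \left(-182\right) 22 - 2762 = -4004 - 2762 = -6766$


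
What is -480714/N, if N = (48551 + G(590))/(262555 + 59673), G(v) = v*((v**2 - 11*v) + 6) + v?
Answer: -154899510792/201602581 ≈ -768.34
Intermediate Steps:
G(v) = v + v*(6 + v**2 - 11*v) (G(v) = v*(6 + v**2 - 11*v) + v = v + v*(6 + v**2 - 11*v))
N = 201602581/322228 (N = (48551 + 590*(7 + 590**2 - 11*590))/(262555 + 59673) = (48551 + 590*(7 + 348100 - 6490))/322228 = (48551 + 590*341617)*(1/322228) = (48551 + 201554030)*(1/322228) = 201602581*(1/322228) = 201602581/322228 ≈ 625.65)
-480714/N = -480714/201602581/322228 = -480714*322228/201602581 = -154899510792/201602581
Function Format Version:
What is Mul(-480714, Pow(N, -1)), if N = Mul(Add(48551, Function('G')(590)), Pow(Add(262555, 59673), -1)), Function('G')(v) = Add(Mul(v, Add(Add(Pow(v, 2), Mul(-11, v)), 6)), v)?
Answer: Rational(-154899510792, 201602581) ≈ -768.34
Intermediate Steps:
Function('G')(v) = Add(v, Mul(v, Add(6, Pow(v, 2), Mul(-11, v)))) (Function('G')(v) = Add(Mul(v, Add(6, Pow(v, 2), Mul(-11, v))), v) = Add(v, Mul(v, Add(6, Pow(v, 2), Mul(-11, v)))))
N = Rational(201602581, 322228) (N = Mul(Add(48551, Mul(590, Add(7, Pow(590, 2), Mul(-11, 590)))), Pow(Add(262555, 59673), -1)) = Mul(Add(48551, Mul(590, Add(7, 348100, -6490))), Pow(322228, -1)) = Mul(Add(48551, Mul(590, 341617)), Rational(1, 322228)) = Mul(Add(48551, 201554030), Rational(1, 322228)) = Mul(201602581, Rational(1, 322228)) = Rational(201602581, 322228) ≈ 625.65)
Mul(-480714, Pow(N, -1)) = Mul(-480714, Pow(Rational(201602581, 322228), -1)) = Mul(-480714, Rational(322228, 201602581)) = Rational(-154899510792, 201602581)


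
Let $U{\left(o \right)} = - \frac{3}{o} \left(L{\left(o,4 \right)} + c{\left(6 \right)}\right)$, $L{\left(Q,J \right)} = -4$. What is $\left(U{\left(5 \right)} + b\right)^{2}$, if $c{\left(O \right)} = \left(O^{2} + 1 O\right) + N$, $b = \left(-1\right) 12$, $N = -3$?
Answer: $1089$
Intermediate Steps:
$b = -12$
$c{\left(O \right)} = -3 + O + O^{2}$ ($c{\left(O \right)} = \left(O^{2} + 1 O\right) - 3 = \left(O^{2} + O\right) - 3 = \left(O + O^{2}\right) - 3 = -3 + O + O^{2}$)
$U{\left(o \right)} = - \frac{105}{o}$ ($U{\left(o \right)} = - \frac{3}{o} \left(-4 + \left(-3 + 6 + 6^{2}\right)\right) = - \frac{3}{o} \left(-4 + \left(-3 + 6 + 36\right)\right) = - \frac{3}{o} \left(-4 + 39\right) = - \frac{3}{o} 35 = - \frac{105}{o}$)
$\left(U{\left(5 \right)} + b\right)^{2} = \left(- \frac{105}{5} - 12\right)^{2} = \left(\left(-105\right) \frac{1}{5} - 12\right)^{2} = \left(-21 - 12\right)^{2} = \left(-33\right)^{2} = 1089$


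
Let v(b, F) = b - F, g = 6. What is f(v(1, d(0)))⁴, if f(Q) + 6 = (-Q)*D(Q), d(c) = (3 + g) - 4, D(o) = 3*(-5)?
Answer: 18974736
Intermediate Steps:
D(o) = -15
d(c) = 5 (d(c) = (3 + 6) - 4 = 9 - 4 = 5)
f(Q) = -6 + 15*Q (f(Q) = -6 - Q*(-15) = -6 + 15*Q)
f(v(1, d(0)))⁴ = (-6 + 15*(1 - 1*5))⁴ = (-6 + 15*(1 - 5))⁴ = (-6 + 15*(-4))⁴ = (-6 - 60)⁴ = (-66)⁴ = 18974736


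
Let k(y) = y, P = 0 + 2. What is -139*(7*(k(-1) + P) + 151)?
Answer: -21962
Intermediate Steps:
P = 2
-139*(7*(k(-1) + P) + 151) = -139*(7*(-1 + 2) + 151) = -139*(7*1 + 151) = -139*(7 + 151) = -139*158 = -21962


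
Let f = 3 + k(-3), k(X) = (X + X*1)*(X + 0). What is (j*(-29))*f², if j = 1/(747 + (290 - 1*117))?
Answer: -12789/920 ≈ -13.901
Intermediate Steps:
k(X) = 2*X² (k(X) = (X + X)*X = (2*X)*X = 2*X²)
j = 1/920 (j = 1/(747 + (290 - 117)) = 1/(747 + 173) = 1/920 ≈ 0.0010870)
f = 21 (f = 3 + 2*(-3)² = 3 + 2*9 = 3 + 18 = 21)
(j*(-29))*f² = ((1/920)*(-29))*21² = -29/920*441 = -12789/920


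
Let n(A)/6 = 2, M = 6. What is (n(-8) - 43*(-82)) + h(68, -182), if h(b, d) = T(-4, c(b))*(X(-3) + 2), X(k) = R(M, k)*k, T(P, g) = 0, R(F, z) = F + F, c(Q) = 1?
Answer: 3538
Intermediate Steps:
R(F, z) = 2*F
X(k) = 12*k (X(k) = (2*6)*k = 12*k)
h(b, d) = 0 (h(b, d) = 0*(12*(-3) + 2) = 0*(-36 + 2) = 0*(-34) = 0)
n(A) = 12 (n(A) = 6*2 = 12)
(n(-8) - 43*(-82)) + h(68, -182) = (12 - 43*(-82)) + 0 = (12 + 3526) + 0 = 3538 + 0 = 3538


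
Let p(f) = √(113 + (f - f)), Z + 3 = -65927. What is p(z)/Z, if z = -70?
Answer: -√113/65930 ≈ -0.00016123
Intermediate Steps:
Z = -65930 (Z = -3 - 65927 = -65930)
p(f) = √113 (p(f) = √(113 + 0) = √113)
p(z)/Z = √113/(-65930) = √113*(-1/65930) = -√113/65930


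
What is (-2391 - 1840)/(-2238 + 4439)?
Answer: -4231/2201 ≈ -1.9223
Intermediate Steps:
(-2391 - 1840)/(-2238 + 4439) = -4231/2201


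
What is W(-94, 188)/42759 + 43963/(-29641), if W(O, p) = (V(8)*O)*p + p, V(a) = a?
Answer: -6064767425/1267419519 ≈ -4.7851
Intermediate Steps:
W(O, p) = p + 8*O*p (W(O, p) = (8*O)*p + p = 8*O*p + p = p + 8*O*p)
W(-94, 188)/42759 + 43963/(-29641) = (188*(1 + 8*(-94)))/42759 + 43963/(-29641) = (188*(1 - 752))*(1/42759) + 43963*(-1/29641) = (188*(-751))*(1/42759) - 43963/29641 = -141188*1/42759 - 43963/29641 = -141188/42759 - 43963/29641 = -6064767425/1267419519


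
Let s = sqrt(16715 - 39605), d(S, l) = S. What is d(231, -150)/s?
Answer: -11*I*sqrt(22890)/1090 ≈ -1.5268*I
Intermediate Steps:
s = I*sqrt(22890) (s = sqrt(-22890) = I*sqrt(22890) ≈ 151.29*I)
d(231, -150)/s = 231/((I*sqrt(22890))) = 231*(-I*sqrt(22890)/22890) = -11*I*sqrt(22890)/1090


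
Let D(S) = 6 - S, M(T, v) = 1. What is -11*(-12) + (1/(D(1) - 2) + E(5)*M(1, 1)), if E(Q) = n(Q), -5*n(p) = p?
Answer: 394/3 ≈ 131.33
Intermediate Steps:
n(p) = -p/5
E(Q) = -Q/5
-11*(-12) + (1/(D(1) - 2) + E(5)*M(1, 1)) = -11*(-12) + (1/((6 - 1*1) - 2) - ⅕*5*1) = 132 + (1/((6 - 1) - 2) - 1*1) = 132 + (1/(5 - 2) - 1) = 132 + (1/3 - 1) = 132 + (⅓ - 1) = 132 - ⅔ = 394/3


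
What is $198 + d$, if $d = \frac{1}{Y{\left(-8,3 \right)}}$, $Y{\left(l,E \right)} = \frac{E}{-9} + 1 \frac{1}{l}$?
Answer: $\frac{2154}{11} \approx 195.82$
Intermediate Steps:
$Y{\left(l,E \right)} = \frac{1}{l} - \frac{E}{9}$ ($Y{\left(l,E \right)} = E \left(- \frac{1}{9}\right) + \frac{1}{l} = - \frac{E}{9} + \frac{1}{l} = \frac{1}{l} - \frac{E}{9}$)
$d = - \frac{24}{11}$ ($d = \frac{1}{\frac{1}{-8} - \frac{1}{3}} = \frac{1}{- \frac{1}{8} - \frac{1}{3}} = \frac{1}{- \frac{11}{24}} = - \frac{24}{11} \approx -2.1818$)
$198 + d = 198 - \frac{24}{11} = \frac{2154}{11}$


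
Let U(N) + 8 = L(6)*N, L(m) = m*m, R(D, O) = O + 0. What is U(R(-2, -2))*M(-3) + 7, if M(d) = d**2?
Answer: -713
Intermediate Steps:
R(D, O) = O
L(m) = m**2
U(N) = -8 + 36*N (U(N) = -8 + 6**2*N = -8 + 36*N)
U(R(-2, -2))*M(-3) + 7 = (-8 + 36*(-2))*(-3)**2 + 7 = (-8 - 72)*9 + 7 = -80*9 + 7 = -720 + 7 = -713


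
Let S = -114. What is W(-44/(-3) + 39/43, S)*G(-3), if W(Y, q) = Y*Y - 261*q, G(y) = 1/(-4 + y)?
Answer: -499172395/116487 ≈ -4285.2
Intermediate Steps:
W(Y, q) = Y² - 261*q
W(-44/(-3) + 39/43, S)*G(-3) = ((-44/(-3) + 39/43)² - 261*(-114))/(-4 - 3) = ((-44*(-⅓) + 39*(1/43))² + 29754)/(-7) = ((44/3 + 39/43)² + 29754)*(-⅐) = ((2009/129)² + 29754)*(-⅐) = (4036081/16641 + 29754)*(-⅐) = (499172395/16641)*(-⅐) = -499172395/116487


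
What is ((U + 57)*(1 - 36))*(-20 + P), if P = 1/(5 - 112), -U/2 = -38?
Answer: 9966355/107 ≈ 93144.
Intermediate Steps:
U = 76 (U = -2*(-38) = 76)
P = -1/107 (P = 1/(-107) = -1/107 ≈ -0.0093458)
((U + 57)*(1 - 36))*(-20 + P) = ((76 + 57)*(1 - 36))*(-20 - 1/107) = (133*(-35))*(-2141/107) = -4655*(-2141/107) = 9966355/107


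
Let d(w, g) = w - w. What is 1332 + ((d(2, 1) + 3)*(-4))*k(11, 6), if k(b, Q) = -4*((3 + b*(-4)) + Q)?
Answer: -348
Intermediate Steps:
k(b, Q) = -12 - 4*Q + 16*b (k(b, Q) = -4*((3 - 4*b) + Q) = -4*(3 + Q - 4*b) = -12 - 4*Q + 16*b)
d(w, g) = 0
1332 + ((d(2, 1) + 3)*(-4))*k(11, 6) = 1332 + ((0 + 3)*(-4))*(-12 - 4*6 + 16*11) = 1332 + (3*(-4))*(-12 - 24 + 176) = 1332 - 12*140 = 1332 - 1680 = -348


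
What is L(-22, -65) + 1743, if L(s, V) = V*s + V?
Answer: 3108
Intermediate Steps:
L(s, V) = V + V*s
L(-22, -65) + 1743 = -65*(1 - 22) + 1743 = -65*(-21) + 1743 = 1365 + 1743 = 3108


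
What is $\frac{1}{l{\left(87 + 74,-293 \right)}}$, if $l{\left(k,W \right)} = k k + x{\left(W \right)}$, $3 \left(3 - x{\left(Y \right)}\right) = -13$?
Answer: $\frac{3}{77785} \approx 3.8568 \cdot 10^{-5}$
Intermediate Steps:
$x{\left(Y \right)} = \frac{22}{3}$ ($x{\left(Y \right)} = 3 - - \frac{13}{3} = 3 + \frac{13}{3} = \frac{22}{3}$)
$l{\left(k,W \right)} = \frac{22}{3} + k^{2}$ ($l{\left(k,W \right)} = k k + \frac{22}{3} = k^{2} + \frac{22}{3} = \frac{22}{3} + k^{2}$)
$\frac{1}{l{\left(87 + 74,-293 \right)}} = \frac{1}{\frac{22}{3} + \left(87 + 74\right)^{2}} = \frac{1}{\frac{22}{3} + 161^{2}} = \frac{1}{\frac{22}{3} + 25921} = \frac{1}{\frac{77785}{3}} = \frac{3}{77785}$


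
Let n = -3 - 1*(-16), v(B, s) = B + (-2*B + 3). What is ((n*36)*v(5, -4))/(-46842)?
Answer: 156/7807 ≈ 0.019982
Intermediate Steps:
v(B, s) = 3 - B (v(B, s) = B + (3 - 2*B) = 3 - B)
n = 13 (n = -3 + 16 = 13)
((n*36)*v(5, -4))/(-46842) = ((13*36)*(3 - 1*5))/(-46842) = (468*(3 - 5))*(-1/46842) = (468*(-2))*(-1/46842) = -936*(-1/46842) = 156/7807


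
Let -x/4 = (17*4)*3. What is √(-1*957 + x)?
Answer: 3*I*√197 ≈ 42.107*I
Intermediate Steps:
x = -816 (x = -4*17*4*3 = -272*3 = -4*204 = -816)
√(-1*957 + x) = √(-1*957 - 816) = √(-957 - 816) = √(-1773) = 3*I*√197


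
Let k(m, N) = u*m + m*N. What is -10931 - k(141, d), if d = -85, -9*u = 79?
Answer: 6875/3 ≈ 2291.7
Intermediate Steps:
u = -79/9 (u = -⅑*79 = -79/9 ≈ -8.7778)
k(m, N) = -79*m/9 + N*m (k(m, N) = -79*m/9 + m*N = -79*m/9 + N*m)
-10931 - k(141, d) = -10931 - 141*(-79 + 9*(-85))/9 = -10931 - 141*(-79 - 765)/9 = -10931 - 141*(-844)/9 = -10931 - 1*(-39668/3) = -10931 + 39668/3 = 6875/3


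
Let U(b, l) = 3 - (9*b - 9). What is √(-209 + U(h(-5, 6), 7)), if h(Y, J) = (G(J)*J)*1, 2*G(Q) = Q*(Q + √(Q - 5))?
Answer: 11*I*√11 ≈ 36.483*I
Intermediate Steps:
G(Q) = Q*(Q + √(-5 + Q))/2 (G(Q) = (Q*(Q + √(Q - 5)))/2 = (Q*(Q + √(-5 + Q)))/2 = Q*(Q + √(-5 + Q))/2)
h(Y, J) = J²*(J + √(-5 + J))/2 (h(Y, J) = ((J*(J + √(-5 + J))/2)*J)*1 = (J²*(J + √(-5 + J))/2)*1 = J²*(J + √(-5 + J))/2)
U(b, l) = 12 - 9*b (U(b, l) = 3 - (-9 + 9*b) = 3 + (9 - 9*b) = 12 - 9*b)
√(-209 + U(h(-5, 6), 7)) = √(-209 + (12 - 9*6²*(6 + √(-5 + 6))/2)) = √(-209 + (12 - 9*36*(6 + √1)/2)) = √(-209 + (12 - 9*36*(6 + 1)/2)) = √(-209 + (12 - 9*36*7/2)) = √(-209 + (12 - 9*126)) = √(-209 + (12 - 1134)) = √(-209 - 1122) = √(-1331) = 11*I*√11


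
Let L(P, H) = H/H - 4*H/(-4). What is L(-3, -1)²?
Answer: 0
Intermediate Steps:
L(P, H) = 1 + H (L(P, H) = 1 - 4*H*(-¼) = 1 + H)
L(-3, -1)² = (1 - 1)² = 0² = 0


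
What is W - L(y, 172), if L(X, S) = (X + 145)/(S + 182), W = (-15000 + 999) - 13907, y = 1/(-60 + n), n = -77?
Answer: -676751024/24249 ≈ -27908.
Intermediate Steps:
y = -1/137 (y = 1/(-60 - 77) = 1/(-137) = -1/137 ≈ -0.0072993)
W = -27908 (W = -14001 - 13907 = -27908)
L(X, S) = (145 + X)/(182 + S)
W - L(y, 172) = -27908 - (145 - 1/137)/(182 + 172) = -27908 - 19864/(354*137) = -27908 - 1*9932/24249 = -27908 - 9932/24249 = -676751024/24249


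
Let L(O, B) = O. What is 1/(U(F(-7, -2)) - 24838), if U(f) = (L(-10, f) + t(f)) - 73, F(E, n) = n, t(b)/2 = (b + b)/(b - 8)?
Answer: -5/124601 ≈ -4.0128e-5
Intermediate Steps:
t(b) = 4*b/(-8 + b) (t(b) = 2*((b + b)/(b - 8)) = 2*((2*b)/(-8 + b)) = 2*(2*b/(-8 + b)) = 4*b/(-8 + b))
U(f) = -83 + 4*f/(-8 + f) (U(f) = (-10 + 4*f/(-8 + f)) - 73 = -83 + 4*f/(-8 + f))
1/(U(F(-7, -2)) - 24838) = 1/((664 - 79*(-2))/(-8 - 2) - 24838) = 1/((664 + 158)/(-10) - 24838) = 1/(-⅒*822 - 24838) = 1/(-411/5 - 24838) = 1/(-124601/5) = -5/124601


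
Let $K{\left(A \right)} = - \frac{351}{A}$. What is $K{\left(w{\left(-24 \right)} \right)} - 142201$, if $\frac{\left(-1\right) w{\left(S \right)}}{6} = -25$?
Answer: $- \frac{7110167}{50} \approx -1.422 \cdot 10^{5}$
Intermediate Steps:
$w{\left(S \right)} = 150$ ($w{\left(S \right)} = \left(-6\right) \left(-25\right) = 150$)
$K{\left(w{\left(-24 \right)} \right)} - 142201 = - \frac{351}{150} - 142201 = \left(-351\right) \frac{1}{150} - 142201 = - \frac{117}{50} - 142201 = - \frac{7110167}{50}$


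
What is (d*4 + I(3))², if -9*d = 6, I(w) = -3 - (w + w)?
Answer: 1225/9 ≈ 136.11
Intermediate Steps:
I(w) = -3 - 2*w
d = -⅔ (d = -⅑*6 = -⅔ ≈ -0.66667)
(d*4 + I(3))² = (-⅔*4 + (-3 - 2*3))² = (-8/3 + (-3 - 6))² = (-8/3 - 9)² = (-35/3)² = 1225/9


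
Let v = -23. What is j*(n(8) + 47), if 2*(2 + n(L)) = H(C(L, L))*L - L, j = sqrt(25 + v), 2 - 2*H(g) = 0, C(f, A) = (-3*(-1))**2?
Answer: 45*sqrt(2) ≈ 63.640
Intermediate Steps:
C(f, A) = 9 (C(f, A) = 3**2 = 9)
H(g) = 1 (H(g) = 1 - 1/2*0 = 1 + 0 = 1)
j = sqrt(2) (j = sqrt(25 - 23) = sqrt(2) ≈ 1.4142)
n(L) = -2 (n(L) = -2 + (1*L - L)/2 = -2 + (L - L)/2 = -2 + (1/2)*0 = -2 + 0 = -2)
j*(n(8) + 47) = sqrt(2)*(-2 + 47) = sqrt(2)*45 = 45*sqrt(2)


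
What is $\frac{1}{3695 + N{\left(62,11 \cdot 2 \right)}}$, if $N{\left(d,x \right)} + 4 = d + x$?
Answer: $\frac{1}{3775} \approx 0.0002649$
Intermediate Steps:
$N{\left(d,x \right)} = -4 + d + x$ ($N{\left(d,x \right)} = -4 + \left(d + x\right) = -4 + d + x$)
$\frac{1}{3695 + N{\left(62,11 \cdot 2 \right)}} = \frac{1}{3695 + \left(-4 + 62 + 11 \cdot 2\right)} = \frac{1}{3695 + \left(-4 + 62 + 22\right)} = \frac{1}{3695 + 80} = \frac{1}{3775}$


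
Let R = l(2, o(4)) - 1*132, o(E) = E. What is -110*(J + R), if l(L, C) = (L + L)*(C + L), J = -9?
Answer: 12870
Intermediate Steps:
l(L, C) = 2*L*(C + L) (l(L, C) = (2*L)*(C + L) = 2*L*(C + L))
R = -108 (R = 2*2*(4 + 2) - 1*132 = 2*2*6 - 132 = 24 - 132 = -108)
-110*(J + R) = -110*(-9 - 108) = -110*(-117) = 12870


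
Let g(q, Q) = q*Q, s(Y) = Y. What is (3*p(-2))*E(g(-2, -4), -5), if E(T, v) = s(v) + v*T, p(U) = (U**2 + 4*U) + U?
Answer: 810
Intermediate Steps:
g(q, Q) = Q*q
p(U) = U**2 + 5*U
E(T, v) = v + T*v (E(T, v) = v + v*T = v + T*v)
(3*p(-2))*E(g(-2, -4), -5) = (3*(-2*(5 - 2)))*(-5*(1 - 4*(-2))) = (3*(-2*3))*(-5*(1 + 8)) = (3*(-6))*(-5*9) = -18*(-45) = 810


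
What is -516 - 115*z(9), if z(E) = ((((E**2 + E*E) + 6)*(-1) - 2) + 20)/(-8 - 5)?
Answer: -23958/13 ≈ -1842.9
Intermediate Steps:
z(E) = -12/13 + 2*E**2/13 (z(E) = ((((E**2 + E**2) + 6)*(-1) - 2) + 20)/(-13) = (((2*E**2 + 6)*(-1) - 2) + 20)*(-1/13) = (((6 + 2*E**2)*(-1) - 2) + 20)*(-1/13) = (((-6 - 2*E**2) - 2) + 20)*(-1/13) = ((-8 - 2*E**2) + 20)*(-1/13) = (12 - 2*E**2)*(-1/13) = -12/13 + 2*E**2/13)
-516 - 115*z(9) = -516 - 115*(-12/13 + (2/13)*9**2) = -516 - 115*(-12/13 + (2/13)*81) = -516 - 115*(-12/13 + 162/13) = -516 - 115*150/13 = -516 - 17250/13 = -23958/13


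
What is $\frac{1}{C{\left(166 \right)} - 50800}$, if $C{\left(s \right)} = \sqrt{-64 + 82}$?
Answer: $- \frac{25400}{1290319991} - \frac{3 \sqrt{2}}{2580639982} \approx -1.9687 \cdot 10^{-5}$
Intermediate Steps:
$C{\left(s \right)} = 3 \sqrt{2}$ ($C{\left(s \right)} = \sqrt{18} = 3 \sqrt{2}$)
$\frac{1}{C{\left(166 \right)} - 50800} = \frac{1}{3 \sqrt{2} - 50800} = \frac{1}{-50800 + 3 \sqrt{2}}$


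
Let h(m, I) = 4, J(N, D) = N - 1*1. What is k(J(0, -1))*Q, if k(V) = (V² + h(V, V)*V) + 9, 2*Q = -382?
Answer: -1146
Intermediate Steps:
J(N, D) = -1 + N (J(N, D) = N - 1 = -1 + N)
Q = -191 (Q = (½)*(-382) = -191)
k(V) = 9 + V² + 4*V (k(V) = (V² + 4*V) + 9 = 9 + V² + 4*V)
k(J(0, -1))*Q = (9 + (-1 + 0)² + 4*(-1 + 0))*(-191) = (9 + (-1)² + 4*(-1))*(-191) = (9 + 1 - 4)*(-191) = 6*(-191) = -1146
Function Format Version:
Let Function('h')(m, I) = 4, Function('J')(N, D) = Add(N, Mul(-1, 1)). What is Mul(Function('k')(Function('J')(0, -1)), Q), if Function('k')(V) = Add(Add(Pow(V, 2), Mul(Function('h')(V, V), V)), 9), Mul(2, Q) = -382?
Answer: -1146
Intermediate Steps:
Function('J')(N, D) = Add(-1, N) (Function('J')(N, D) = Add(N, -1) = Add(-1, N))
Q = -191 (Q = Mul(Rational(1, 2), -382) = -191)
Function('k')(V) = Add(9, Pow(V, 2), Mul(4, V)) (Function('k')(V) = Add(Add(Pow(V, 2), Mul(4, V)), 9) = Add(9, Pow(V, 2), Mul(4, V)))
Mul(Function('k')(Function('J')(0, -1)), Q) = Mul(Add(9, Pow(Add(-1, 0), 2), Mul(4, Add(-1, 0))), -191) = Mul(Add(9, Pow(-1, 2), Mul(4, -1)), -191) = Mul(Add(9, 1, -4), -191) = Mul(6, -191) = -1146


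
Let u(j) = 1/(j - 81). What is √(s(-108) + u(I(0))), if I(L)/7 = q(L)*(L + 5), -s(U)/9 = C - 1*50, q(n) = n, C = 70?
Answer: I*√14581/9 ≈ 13.417*I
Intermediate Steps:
s(U) = -180 (s(U) = -9*(70 - 1*50) = -9*(70 - 50) = -9*20 = -180)
I(L) = 7*L*(5 + L) (I(L) = 7*(L*(L + 5)) = 7*(L*(5 + L)) = 7*L*(5 + L))
u(j) = 1/(-81 + j)
√(s(-108) + u(I(0))) = √(-180 + 1/(-81 + 7*0*(5 + 0))) = √(-180 + 1/(-81 + 7*0*5)) = √(-180 + 1/(-81 + 0)) = √(-180 + 1/(-81)) = √(-180 - 1/81) = √(-14581/81) = I*√14581/9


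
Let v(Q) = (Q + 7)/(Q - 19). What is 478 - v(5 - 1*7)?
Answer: 10043/21 ≈ 478.24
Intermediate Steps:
v(Q) = (7 + Q)/(-19 + Q)
478 - v(5 - 1*7) = 478 - (7 + (5 - 1*7))/(-19 + (5 - 1*7)) = 478 - (7 + (5 - 7))/(-19 + (5 - 7)) = 478 - (7 - 2)/(-19 - 2) = 478 - 5/(-21) = 478 - (-1)*5/21 = 478 - 1*(-5/21) = 478 + 5/21 = 10043/21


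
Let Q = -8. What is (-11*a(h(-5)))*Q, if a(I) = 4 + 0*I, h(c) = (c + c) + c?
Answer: 352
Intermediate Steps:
h(c) = 3*c (h(c) = 2*c + c = 3*c)
a(I) = 4 (a(I) = 4 + 0 = 4)
(-11*a(h(-5)))*Q = -11*4*(-8) = -44*(-8) = 352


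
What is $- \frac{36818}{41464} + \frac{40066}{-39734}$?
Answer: $- \frac{781055759}{411882644} \approx -1.8963$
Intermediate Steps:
$- \frac{36818}{41464} + \frac{40066}{-39734} = \left(-36818\right) \frac{1}{41464} + 40066 \left(- \frac{1}{39734}\right) = - \frac{18409}{20732} - \frac{20033}{19867} = - \frac{781055759}{411882644}$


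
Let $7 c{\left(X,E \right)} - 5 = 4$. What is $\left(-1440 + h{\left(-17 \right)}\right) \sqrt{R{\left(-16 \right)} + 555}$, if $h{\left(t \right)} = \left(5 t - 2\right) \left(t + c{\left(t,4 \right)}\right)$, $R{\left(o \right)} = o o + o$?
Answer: $- \frac{510 \sqrt{795}}{7} \approx -2054.3$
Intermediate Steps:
$R{\left(o \right)} = o + o^{2}$ ($R{\left(o \right)} = o^{2} + o = o + o^{2}$)
$c{\left(X,E \right)} = \frac{9}{7}$ ($c{\left(X,E \right)} = \frac{5}{7} + \frac{1}{7} \cdot 4 = \frac{5}{7} + \frac{4}{7} = \frac{9}{7}$)
$h{\left(t \right)} = \left(-2 + 5 t\right) \left(\frac{9}{7} + t\right)$ ($h{\left(t \right)} = \left(5 t - 2\right) \left(t + \frac{9}{7}\right) = \left(-2 + 5 t\right) \left(\frac{9}{7} + t\right)$)
$\left(-1440 + h{\left(-17 \right)}\right) \sqrt{R{\left(-16 \right)} + 555} = \left(-1440 + \left(- \frac{18}{7} + 5 \left(-17\right)^{2} + \frac{31}{7} \left(-17\right)\right)\right) \sqrt{- 16 \left(1 - 16\right) + 555} = \left(-1440 - - \frac{9570}{7}\right) \sqrt{\left(-16\right) \left(-15\right) + 555} = \left(-1440 - - \frac{9570}{7}\right) \sqrt{240 + 555} = \left(-1440 + \frac{9570}{7}\right) \sqrt{795} = - \frac{510 \sqrt{795}}{7}$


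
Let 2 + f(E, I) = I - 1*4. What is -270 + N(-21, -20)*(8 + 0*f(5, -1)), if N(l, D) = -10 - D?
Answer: -190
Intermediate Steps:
f(E, I) = -6 + I (f(E, I) = -2 + (I - 1*4) = -2 + (I - 4) = -2 + (-4 + I) = -6 + I)
-270 + N(-21, -20)*(8 + 0*f(5, -1)) = -270 + (-10 - 1*(-20))*(8 + 0*(-6 - 1)) = -270 + (-10 + 20)*(8 + 0*(-7)) = -270 + 10*(8 + 0) = -270 + 10*8 = -270 + 80 = -190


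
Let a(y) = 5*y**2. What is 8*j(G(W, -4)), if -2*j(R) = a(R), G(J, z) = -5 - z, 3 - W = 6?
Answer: -20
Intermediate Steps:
W = -3 (W = 3 - 1*6 = 3 - 6 = -3)
j(R) = -5*R**2/2
8*j(G(W, -4)) = 8*(-5*(-5 - 1*(-4))**2/2) = 8*(-5*(-5 + 4)**2/2) = 8*(-5/2*(-1)**2) = 8*(-5/2*1) = 8*(-5/2) = -20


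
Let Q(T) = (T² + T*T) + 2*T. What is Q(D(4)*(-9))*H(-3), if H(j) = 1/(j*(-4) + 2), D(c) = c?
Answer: 180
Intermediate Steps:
Q(T) = 2*T + 2*T² (Q(T) = (T² + T²) + 2*T = 2*T² + 2*T = 2*T + 2*T²)
H(j) = 1/(2 - 4*j) (H(j) = 1/(-4*j + 2) = 1/(2 - 4*j))
Q(D(4)*(-9))*H(-3) = (2*(4*(-9))*(1 + 4*(-9)))*(-1/(-2 + 4*(-3))) = (2*(-36)*(1 - 36))*(-1/(-2 - 12)) = (2*(-36)*(-35))*(-1/(-14)) = 2520*(-1*(-1/14)) = 2520*(1/14) = 180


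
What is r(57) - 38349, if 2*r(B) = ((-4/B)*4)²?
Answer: -124595773/3249 ≈ -38349.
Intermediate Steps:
r(B) = 128/B² (r(B) = ((-4/B)*4)²/2 = (-4/B*4)²/2 = (-16/B)²/2 = (256/B²)/2 = 128/B²)
r(57) - 38349 = 128/57² - 38349 = 128*(1/3249) - 38349 = 128/3249 - 38349 = -124595773/3249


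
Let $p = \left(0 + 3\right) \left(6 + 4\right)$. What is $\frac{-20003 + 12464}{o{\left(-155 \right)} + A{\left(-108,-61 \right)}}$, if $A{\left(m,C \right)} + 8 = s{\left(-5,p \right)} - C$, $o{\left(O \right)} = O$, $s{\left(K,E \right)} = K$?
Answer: $\frac{7539}{107} \approx 70.458$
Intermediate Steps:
$p = 30$ ($p = 3 \cdot 10 = 30$)
$A{\left(m,C \right)} = -13 - C$ ($A{\left(m,C \right)} = -8 - \left(5 + C\right) = -13 - C$)
$\frac{-20003 + 12464}{o{\left(-155 \right)} + A{\left(-108,-61 \right)}} = \frac{-20003 + 12464}{-155 - -48} = - \frac{7539}{-155 + \left(-13 + 61\right)} = - \frac{7539}{-155 + 48} = - \frac{7539}{-107} = \left(-7539\right) \left(- \frac{1}{107}\right) = \frac{7539}{107}$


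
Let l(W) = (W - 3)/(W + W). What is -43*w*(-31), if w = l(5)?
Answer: 1333/5 ≈ 266.60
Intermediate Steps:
l(W) = (-3 + W)/(2*W) (l(W) = (-3 + W)/((2*W)) = (-3 + W)*(1/(2*W)) = (-3 + W)/(2*W))
w = 1/5 (w = (1/2)*(-3 + 5)/5 = (1/2)*(1/5)*2 = 1/5 ≈ 0.20000)
-43*w*(-31) = -43*1/5*(-31) = -43/5*(-31) = 1333/5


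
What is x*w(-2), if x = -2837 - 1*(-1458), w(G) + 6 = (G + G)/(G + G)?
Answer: 6895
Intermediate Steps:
w(G) = -5 (w(G) = -6 + (G + G)/(G + G) = -6 + (2*G)/((2*G)) = -6 + (2*G)*(1/(2*G)) = -6 + 1 = -5)
x = -1379 (x = -2837 + 1458 = -1379)
x*w(-2) = -1379*(-5) = 6895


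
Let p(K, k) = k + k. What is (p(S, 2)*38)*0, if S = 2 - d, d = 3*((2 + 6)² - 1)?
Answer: 0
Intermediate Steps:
d = 189 (d = 3*(8² - 1) = 3*(64 - 1) = 3*63 = 189)
S = -187 (S = 2 - 1*189 = 2 - 189 = -187)
p(K, k) = 2*k
(p(S, 2)*38)*0 = ((2*2)*38)*0 = (4*38)*0 = 152*0 = 0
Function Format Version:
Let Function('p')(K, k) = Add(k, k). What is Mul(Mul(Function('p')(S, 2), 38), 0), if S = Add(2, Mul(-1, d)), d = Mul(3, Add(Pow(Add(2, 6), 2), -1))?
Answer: 0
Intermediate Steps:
d = 189 (d = Mul(3, Add(Pow(8, 2), -1)) = Mul(3, Add(64, -1)) = Mul(3, 63) = 189)
S = -187 (S = Add(2, Mul(-1, 189)) = Add(2, -189) = -187)
Function('p')(K, k) = Mul(2, k)
Mul(Mul(Function('p')(S, 2), 38), 0) = Mul(Mul(Mul(2, 2), 38), 0) = Mul(Mul(4, 38), 0) = Mul(152, 0) = 0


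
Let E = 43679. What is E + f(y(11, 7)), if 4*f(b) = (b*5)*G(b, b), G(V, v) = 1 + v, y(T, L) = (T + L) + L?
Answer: 88983/2 ≈ 44492.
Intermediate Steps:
y(T, L) = T + 2*L (y(T, L) = (L + T) + L = T + 2*L)
f(b) = 5*b*(1 + b)/4 (f(b) = ((b*5)*(1 + b))/4 = ((5*b)*(1 + b))/4 = (5*b*(1 + b))/4 = 5*b*(1 + b)/4)
E + f(y(11, 7)) = 43679 + 5*(11 + 2*7)*(1 + (11 + 2*7))/4 = 43679 + 5*(11 + 14)*(1 + (11 + 14))/4 = 43679 + (5/4)*25*(1 + 25) = 43679 + (5/4)*25*26 = 43679 + 1625/2 = 88983/2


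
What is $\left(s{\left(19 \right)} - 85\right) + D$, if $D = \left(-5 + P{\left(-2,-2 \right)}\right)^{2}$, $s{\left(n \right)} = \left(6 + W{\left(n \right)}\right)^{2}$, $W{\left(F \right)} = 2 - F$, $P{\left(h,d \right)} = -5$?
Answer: $136$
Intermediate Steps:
$s{\left(n \right)} = \left(8 - n\right)^{2}$ ($s{\left(n \right)} = \left(6 - \left(-2 + n\right)\right)^{2} = \left(8 - n\right)^{2}$)
$D = 100$ ($D = \left(-5 - 5\right)^{2} = \left(-10\right)^{2} = 100$)
$\left(s{\left(19 \right)} - 85\right) + D = \left(\left(-8 + 19\right)^{2} - 85\right) + 100 = \left(11^{2} - 85\right) + 100 = \left(121 - 85\right) + 100 = 36 + 100 = 136$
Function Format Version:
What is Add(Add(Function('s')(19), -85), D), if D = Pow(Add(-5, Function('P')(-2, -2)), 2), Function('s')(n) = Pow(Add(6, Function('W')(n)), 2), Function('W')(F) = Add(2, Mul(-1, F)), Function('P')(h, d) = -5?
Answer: 136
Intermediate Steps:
Function('s')(n) = Pow(Add(8, Mul(-1, n)), 2) (Function('s')(n) = Pow(Add(6, Add(2, Mul(-1, n))), 2) = Pow(Add(8, Mul(-1, n)), 2))
D = 100 (D = Pow(Add(-5, -5), 2) = Pow(-10, 2) = 100)
Add(Add(Function('s')(19), -85), D) = Add(Add(Pow(Add(-8, 19), 2), -85), 100) = Add(Add(Pow(11, 2), -85), 100) = Add(Add(121, -85), 100) = Add(36, 100) = 136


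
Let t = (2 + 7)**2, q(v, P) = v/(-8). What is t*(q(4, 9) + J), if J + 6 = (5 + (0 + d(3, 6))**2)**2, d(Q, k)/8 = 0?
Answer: 2997/2 ≈ 1498.5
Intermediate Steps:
d(Q, k) = 0 (d(Q, k) = 8*0 = 0)
q(v, P) = -v/8 (q(v, P) = v*(-1/8) = -v/8)
t = 81 (t = 9**2 = 81)
J = 19 (J = -6 + (5 + (0 + 0)**2)**2 = -6 + (5 + 0**2)**2 = -6 + (5 + 0)**2 = -6 + 5**2 = -6 + 25 = 19)
t*(q(4, 9) + J) = 81*(-1/8*4 + 19) = 81*(-1/2 + 19) = 81*(37/2) = 2997/2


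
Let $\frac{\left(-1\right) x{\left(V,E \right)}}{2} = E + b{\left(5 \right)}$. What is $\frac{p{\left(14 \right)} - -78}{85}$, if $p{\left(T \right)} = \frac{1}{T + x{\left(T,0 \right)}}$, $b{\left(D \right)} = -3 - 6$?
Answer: $\frac{2497}{2720} \approx 0.91801$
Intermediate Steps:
$b{\left(D \right)} = -9$ ($b{\left(D \right)} = -3 - 6 = -9$)
$x{\left(V,E \right)} = 18 - 2 E$ ($x{\left(V,E \right)} = - 2 \left(E - 9\right) = - 2 \left(-9 + E\right) = 18 - 2 E$)
$p{\left(T \right)} = \frac{1}{18 + T}$ ($p{\left(T \right)} = \frac{1}{T + \left(18 - 0\right)} = \frac{1}{T + \left(18 + 0\right)} = \frac{1}{T + 18} = \frac{1}{18 + T}$)
$\frac{p{\left(14 \right)} - -78}{85} = \frac{\frac{1}{18 + 14} - -78}{85} = \left(\frac{1}{32} + 78\right) \frac{1}{85} = \frac{2497}{32} \cdot \frac{1}{85} = \frac{2497}{2720}$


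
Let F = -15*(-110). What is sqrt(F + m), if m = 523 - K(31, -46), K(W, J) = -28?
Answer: sqrt(2201) ≈ 46.915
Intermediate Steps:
F = 1650
m = 551 (m = 523 - 1*(-28) = 523 + 28 = 551)
sqrt(F + m) = sqrt(1650 + 551) = sqrt(2201)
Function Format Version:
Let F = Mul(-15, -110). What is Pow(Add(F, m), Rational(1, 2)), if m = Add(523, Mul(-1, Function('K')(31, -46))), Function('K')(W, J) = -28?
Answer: Pow(2201, Rational(1, 2)) ≈ 46.915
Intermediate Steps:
F = 1650
m = 551 (m = Add(523, Mul(-1, -28)) = Add(523, 28) = 551)
Pow(Add(F, m), Rational(1, 2)) = Pow(Add(1650, 551), Rational(1, 2)) = Pow(2201, Rational(1, 2))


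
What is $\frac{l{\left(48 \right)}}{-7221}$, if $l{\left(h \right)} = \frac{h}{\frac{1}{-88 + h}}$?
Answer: $\frac{640}{2407} \approx 0.26589$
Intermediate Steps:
$l{\left(h \right)} = h \left(-88 + h\right)$
$\frac{l{\left(48 \right)}}{-7221} = \frac{48 \left(-88 + 48\right)}{-7221} = 48 \left(-40\right) \left(- \frac{1}{7221}\right) = \left(-1920\right) \left(- \frac{1}{7221}\right) = \frac{640}{2407}$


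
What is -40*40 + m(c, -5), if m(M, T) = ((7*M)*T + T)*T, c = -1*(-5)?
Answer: -700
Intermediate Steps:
c = 5
m(M, T) = T*(T + 7*M*T) (m(M, T) = (7*M*T + T)*T = (T + 7*M*T)*T = T*(T + 7*M*T))
-40*40 + m(c, -5) = -40*40 + (-5)²*(1 + 7*5) = -1600 + 25*(1 + 35) = -1600 + 25*36 = -1600 + 900 = -700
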